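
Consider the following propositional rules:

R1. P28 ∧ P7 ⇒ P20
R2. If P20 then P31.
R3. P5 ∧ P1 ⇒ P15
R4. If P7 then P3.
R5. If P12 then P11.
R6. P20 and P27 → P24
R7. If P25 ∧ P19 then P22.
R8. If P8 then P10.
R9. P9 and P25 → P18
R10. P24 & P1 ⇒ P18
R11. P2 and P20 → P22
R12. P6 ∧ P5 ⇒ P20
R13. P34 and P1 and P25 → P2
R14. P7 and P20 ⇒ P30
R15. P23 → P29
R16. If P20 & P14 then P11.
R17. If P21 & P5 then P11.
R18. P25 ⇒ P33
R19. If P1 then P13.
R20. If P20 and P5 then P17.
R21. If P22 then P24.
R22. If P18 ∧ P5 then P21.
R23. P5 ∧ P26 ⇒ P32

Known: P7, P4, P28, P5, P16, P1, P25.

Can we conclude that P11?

Forward chaining from the given facts derives: P20, P31, P15, P3, P30, P33, P13, P17.
Rules concluding P11: R5 needs P12; R16 needs P14; R17 needs P21 — none of these are established.

No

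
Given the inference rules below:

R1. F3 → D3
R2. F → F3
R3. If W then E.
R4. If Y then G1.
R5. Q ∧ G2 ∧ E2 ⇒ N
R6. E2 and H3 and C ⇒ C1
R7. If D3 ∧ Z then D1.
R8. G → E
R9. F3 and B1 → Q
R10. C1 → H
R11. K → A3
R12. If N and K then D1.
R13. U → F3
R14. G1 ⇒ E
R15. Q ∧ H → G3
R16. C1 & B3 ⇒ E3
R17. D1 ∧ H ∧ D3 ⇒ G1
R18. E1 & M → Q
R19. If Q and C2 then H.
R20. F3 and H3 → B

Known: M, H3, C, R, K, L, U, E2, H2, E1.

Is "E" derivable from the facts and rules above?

No

Forward chaining from the given facts derives: C1, H, A3, F3, Q, B, D3, G3.
Rules concluding E: R3 needs W; R8 needs G; R14 needs G1 — none of these are established.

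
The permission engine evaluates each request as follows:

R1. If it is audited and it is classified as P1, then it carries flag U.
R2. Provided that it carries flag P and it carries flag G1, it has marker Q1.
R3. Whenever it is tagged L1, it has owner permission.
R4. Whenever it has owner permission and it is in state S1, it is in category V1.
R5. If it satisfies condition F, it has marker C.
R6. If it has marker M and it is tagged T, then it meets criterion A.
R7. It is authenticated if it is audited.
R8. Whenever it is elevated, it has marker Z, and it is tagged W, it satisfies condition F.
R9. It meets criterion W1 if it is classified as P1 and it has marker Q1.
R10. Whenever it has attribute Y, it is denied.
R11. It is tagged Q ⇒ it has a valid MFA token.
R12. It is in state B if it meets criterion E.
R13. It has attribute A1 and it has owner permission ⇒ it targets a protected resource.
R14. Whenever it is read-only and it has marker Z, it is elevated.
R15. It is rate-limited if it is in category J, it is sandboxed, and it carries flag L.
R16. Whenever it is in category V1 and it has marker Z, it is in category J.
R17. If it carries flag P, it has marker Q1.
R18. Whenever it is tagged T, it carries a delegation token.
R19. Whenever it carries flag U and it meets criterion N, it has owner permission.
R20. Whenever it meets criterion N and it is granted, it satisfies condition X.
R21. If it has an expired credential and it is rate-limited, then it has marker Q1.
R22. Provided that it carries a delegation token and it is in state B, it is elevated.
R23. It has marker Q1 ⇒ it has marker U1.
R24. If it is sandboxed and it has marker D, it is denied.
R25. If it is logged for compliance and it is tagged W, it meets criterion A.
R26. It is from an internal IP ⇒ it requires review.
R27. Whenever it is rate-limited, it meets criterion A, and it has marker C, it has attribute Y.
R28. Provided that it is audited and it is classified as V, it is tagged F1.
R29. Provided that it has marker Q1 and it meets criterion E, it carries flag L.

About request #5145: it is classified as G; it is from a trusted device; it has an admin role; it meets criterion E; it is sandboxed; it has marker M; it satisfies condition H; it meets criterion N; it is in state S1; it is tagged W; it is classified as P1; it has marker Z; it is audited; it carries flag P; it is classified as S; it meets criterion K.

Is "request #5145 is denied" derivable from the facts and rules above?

No

Forward chaining from the given facts derives: carries flag U, is authenticated, is in state B, has marker Q1, has owner permission, has marker U1, carries flag L, is in category V1, meets criterion W1, is in category J, is rate-limited.
Rules concluding "it is denied": R10 needs "it has attribute Y"; R24 needs "it has marker D" — none of these are established.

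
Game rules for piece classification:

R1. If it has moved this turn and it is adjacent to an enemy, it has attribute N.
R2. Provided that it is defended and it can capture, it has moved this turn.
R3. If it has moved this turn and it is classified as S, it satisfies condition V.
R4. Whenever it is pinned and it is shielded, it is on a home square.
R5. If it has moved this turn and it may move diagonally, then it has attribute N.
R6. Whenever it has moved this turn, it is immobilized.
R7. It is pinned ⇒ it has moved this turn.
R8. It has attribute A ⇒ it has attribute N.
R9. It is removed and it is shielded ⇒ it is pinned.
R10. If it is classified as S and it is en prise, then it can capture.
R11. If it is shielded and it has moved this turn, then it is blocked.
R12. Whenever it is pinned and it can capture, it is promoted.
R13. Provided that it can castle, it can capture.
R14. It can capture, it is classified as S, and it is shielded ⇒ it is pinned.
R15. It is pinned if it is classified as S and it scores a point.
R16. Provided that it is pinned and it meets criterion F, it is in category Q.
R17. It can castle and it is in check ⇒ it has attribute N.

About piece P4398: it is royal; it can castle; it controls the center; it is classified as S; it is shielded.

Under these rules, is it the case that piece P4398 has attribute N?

Forward chaining from the given facts derives: can capture, is pinned, is on a home square, has moved this turn, is blocked, is promoted, satisfies condition V, is immobilized.
Rules concluding "it has attribute N": R1 needs "it is adjacent to an enemy"; R5 needs "it may move diagonally"; R8 needs "it has attribute A"; R17 needs "it is in check" — none of these are established.

No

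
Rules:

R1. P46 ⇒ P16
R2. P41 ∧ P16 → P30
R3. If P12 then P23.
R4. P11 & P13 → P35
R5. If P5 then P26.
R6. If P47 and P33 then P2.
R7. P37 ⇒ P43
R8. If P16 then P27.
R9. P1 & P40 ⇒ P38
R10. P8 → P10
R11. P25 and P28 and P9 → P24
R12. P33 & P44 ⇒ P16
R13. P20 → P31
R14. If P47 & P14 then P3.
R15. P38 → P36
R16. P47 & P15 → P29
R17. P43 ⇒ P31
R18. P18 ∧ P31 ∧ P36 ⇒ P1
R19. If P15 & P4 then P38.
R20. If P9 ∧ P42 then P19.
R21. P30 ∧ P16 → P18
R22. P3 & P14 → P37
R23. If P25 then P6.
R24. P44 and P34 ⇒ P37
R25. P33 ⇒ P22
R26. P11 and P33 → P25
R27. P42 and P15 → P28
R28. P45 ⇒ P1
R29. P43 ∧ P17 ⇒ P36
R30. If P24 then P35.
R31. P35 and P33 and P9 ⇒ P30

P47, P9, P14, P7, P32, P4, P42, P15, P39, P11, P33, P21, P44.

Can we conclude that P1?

Yes

P16  (by R12: P33, P44)
P3  (by R14: P47, P14)
P38  (by R19: P15, P4)
P37  (by R22: P3, P14)
P25  (by R26: P11, P33)
P28  (by R27: P42, P15)
P43  (by R7: P37)
P24  (by R11: P25, P28, P9)
P36  (by R15: P38)
P31  (by R17: P43)
P35  (by R30: P24)
P30  (by R31: P35, P33, P9)
P18  (by R21: P30, P16)
P1  (by R18: P18, P31, P36)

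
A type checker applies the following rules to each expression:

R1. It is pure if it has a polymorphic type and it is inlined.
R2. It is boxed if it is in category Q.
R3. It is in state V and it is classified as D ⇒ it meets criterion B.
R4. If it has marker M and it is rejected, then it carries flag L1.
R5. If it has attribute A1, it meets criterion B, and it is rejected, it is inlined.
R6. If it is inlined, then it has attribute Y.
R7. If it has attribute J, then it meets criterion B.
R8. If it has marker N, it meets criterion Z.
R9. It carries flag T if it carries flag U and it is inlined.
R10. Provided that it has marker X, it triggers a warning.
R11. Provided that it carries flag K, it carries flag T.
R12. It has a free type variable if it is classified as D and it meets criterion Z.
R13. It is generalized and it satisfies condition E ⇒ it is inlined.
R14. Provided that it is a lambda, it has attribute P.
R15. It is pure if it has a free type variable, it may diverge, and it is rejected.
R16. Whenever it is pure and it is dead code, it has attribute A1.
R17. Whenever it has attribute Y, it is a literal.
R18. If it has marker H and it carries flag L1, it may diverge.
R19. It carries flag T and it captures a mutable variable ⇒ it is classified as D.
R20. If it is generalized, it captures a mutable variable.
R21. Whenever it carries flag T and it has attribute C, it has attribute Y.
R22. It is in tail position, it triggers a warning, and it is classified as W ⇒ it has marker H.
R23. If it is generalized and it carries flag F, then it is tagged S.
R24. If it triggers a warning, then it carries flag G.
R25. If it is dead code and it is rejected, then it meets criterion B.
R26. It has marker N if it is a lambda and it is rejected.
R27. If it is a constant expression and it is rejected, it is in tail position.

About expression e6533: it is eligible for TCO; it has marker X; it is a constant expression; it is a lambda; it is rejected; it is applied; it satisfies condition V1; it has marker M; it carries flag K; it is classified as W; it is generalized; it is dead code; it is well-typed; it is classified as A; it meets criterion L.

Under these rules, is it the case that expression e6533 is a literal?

By R4 (it has marker M, it is rejected): it carries flag L1.
By R10 (it has marker X): it triggers a warning.
By R11 (it carries flag K): it carries flag T.
By R20 (it is generalized): it captures a mutable variable.
By R25 (it is dead code, it is rejected): it meets criterion B.
By R26 (it is a lambda, it is rejected): it has marker N.
By R27 (it is a constant expression, it is rejected): it is in tail position.
By R8 (it has marker N): it meets criterion Z.
By R19 (it carries flag T, it captures a mutable variable): it is classified as D.
By R22 (it is in tail position, it triggers a warning, it is classified as W): it has marker H.
By R12 (it is classified as D, it meets criterion Z): it has a free type variable.
By R18 (it has marker H, it carries flag L1): it may diverge.
By R15 (it has a free type variable, it may diverge, it is rejected): it is pure.
By R16 (it is pure, it is dead code): it has attribute A1.
By R5 (it has attribute A1, it meets criterion B, it is rejected): it is inlined.
By R6 (it is inlined): it has attribute Y.
By R17 (it has attribute Y): it is a literal.

Yes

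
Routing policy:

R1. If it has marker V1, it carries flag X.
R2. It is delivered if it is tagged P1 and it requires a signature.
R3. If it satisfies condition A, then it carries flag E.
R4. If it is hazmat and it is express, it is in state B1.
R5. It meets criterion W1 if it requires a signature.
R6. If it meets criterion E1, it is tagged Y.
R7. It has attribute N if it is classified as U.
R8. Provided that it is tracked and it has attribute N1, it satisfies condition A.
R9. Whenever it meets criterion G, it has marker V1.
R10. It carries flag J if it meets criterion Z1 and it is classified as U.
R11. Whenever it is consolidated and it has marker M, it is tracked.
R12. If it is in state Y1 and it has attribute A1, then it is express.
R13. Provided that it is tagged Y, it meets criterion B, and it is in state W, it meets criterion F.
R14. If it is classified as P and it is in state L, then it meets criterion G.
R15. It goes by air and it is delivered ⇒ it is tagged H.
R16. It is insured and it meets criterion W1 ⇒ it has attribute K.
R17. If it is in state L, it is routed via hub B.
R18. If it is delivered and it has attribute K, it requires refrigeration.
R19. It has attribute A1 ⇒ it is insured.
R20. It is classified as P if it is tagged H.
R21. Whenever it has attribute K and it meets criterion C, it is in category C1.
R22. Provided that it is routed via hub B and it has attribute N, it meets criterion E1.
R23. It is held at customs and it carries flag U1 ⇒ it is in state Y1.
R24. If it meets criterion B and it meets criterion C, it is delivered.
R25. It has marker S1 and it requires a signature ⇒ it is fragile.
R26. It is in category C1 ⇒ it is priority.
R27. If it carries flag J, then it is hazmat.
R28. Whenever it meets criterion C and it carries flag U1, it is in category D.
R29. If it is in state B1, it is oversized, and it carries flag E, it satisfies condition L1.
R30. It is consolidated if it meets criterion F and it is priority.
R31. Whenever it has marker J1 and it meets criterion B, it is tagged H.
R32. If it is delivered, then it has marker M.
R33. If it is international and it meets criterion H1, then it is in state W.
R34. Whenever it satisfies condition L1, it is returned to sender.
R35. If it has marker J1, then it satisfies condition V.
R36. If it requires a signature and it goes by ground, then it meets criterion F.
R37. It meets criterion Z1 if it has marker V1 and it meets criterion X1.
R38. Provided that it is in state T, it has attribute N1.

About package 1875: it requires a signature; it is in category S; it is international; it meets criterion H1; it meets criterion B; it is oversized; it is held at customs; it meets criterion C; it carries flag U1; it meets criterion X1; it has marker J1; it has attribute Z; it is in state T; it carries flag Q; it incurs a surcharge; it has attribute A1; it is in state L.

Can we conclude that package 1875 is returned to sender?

Forward chaining from the given facts derives: meets criterion W1, is routed via hub B, is insured, is in state Y1, is delivered, is in category D, is tagged H, has marker M, is in state W, satisfies condition V, has attribute N1, is express, has attribute K, requires refrigeration, is classified as P, is in category C1, is priority, meets criterion G, has marker V1, meets criterion Z1, carries flag X.
The only rule concluding "it is returned to sender" is R34, which needs "it satisfies condition L1"; that is never established.

No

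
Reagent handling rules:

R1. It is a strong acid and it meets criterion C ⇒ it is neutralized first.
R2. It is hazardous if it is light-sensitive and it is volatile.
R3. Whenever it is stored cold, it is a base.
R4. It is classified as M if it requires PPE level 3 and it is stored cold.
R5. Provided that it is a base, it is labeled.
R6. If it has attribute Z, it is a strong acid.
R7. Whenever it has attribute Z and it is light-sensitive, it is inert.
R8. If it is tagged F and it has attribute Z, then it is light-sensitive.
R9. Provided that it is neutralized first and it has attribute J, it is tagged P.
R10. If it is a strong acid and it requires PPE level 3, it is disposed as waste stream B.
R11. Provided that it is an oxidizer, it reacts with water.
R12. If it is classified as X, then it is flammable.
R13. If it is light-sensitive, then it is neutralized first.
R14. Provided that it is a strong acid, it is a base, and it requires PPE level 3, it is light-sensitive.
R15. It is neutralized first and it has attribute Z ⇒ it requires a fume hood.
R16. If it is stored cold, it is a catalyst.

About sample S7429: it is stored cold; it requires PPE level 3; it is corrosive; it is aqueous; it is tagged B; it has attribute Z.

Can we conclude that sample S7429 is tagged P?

Forward chaining from the given facts derives: is a base, is classified as M, is labeled, is a strong acid, is disposed as waste stream B, is light-sensitive, is a catalyst, is inert, is neutralized first, requires a fume hood.
The only rule concluding "it is tagged P" is R9, which needs "it has attribute J"; that is never established.

No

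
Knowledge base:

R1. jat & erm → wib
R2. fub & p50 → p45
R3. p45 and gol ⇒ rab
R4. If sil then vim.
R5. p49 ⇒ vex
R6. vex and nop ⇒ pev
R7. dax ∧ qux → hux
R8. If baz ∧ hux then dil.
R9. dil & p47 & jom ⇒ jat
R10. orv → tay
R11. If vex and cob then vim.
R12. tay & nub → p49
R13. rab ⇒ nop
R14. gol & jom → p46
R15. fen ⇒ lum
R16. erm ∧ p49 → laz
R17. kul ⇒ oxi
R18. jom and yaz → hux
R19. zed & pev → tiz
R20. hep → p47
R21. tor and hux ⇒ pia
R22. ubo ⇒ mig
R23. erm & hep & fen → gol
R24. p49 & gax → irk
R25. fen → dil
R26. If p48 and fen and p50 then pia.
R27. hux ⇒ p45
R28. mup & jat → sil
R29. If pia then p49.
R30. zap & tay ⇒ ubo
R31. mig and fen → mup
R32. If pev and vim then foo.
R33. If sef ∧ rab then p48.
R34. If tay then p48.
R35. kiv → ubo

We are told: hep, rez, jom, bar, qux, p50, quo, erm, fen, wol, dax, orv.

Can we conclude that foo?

No

Forward chaining from the given facts derives: hux, tay, lum, p47, gol, dil, p45, p48, rab, jat, nop, p46, pia, p49, wib, vex, pev, laz.
The only rule concluding foo is R32, which needs vim; that is never established.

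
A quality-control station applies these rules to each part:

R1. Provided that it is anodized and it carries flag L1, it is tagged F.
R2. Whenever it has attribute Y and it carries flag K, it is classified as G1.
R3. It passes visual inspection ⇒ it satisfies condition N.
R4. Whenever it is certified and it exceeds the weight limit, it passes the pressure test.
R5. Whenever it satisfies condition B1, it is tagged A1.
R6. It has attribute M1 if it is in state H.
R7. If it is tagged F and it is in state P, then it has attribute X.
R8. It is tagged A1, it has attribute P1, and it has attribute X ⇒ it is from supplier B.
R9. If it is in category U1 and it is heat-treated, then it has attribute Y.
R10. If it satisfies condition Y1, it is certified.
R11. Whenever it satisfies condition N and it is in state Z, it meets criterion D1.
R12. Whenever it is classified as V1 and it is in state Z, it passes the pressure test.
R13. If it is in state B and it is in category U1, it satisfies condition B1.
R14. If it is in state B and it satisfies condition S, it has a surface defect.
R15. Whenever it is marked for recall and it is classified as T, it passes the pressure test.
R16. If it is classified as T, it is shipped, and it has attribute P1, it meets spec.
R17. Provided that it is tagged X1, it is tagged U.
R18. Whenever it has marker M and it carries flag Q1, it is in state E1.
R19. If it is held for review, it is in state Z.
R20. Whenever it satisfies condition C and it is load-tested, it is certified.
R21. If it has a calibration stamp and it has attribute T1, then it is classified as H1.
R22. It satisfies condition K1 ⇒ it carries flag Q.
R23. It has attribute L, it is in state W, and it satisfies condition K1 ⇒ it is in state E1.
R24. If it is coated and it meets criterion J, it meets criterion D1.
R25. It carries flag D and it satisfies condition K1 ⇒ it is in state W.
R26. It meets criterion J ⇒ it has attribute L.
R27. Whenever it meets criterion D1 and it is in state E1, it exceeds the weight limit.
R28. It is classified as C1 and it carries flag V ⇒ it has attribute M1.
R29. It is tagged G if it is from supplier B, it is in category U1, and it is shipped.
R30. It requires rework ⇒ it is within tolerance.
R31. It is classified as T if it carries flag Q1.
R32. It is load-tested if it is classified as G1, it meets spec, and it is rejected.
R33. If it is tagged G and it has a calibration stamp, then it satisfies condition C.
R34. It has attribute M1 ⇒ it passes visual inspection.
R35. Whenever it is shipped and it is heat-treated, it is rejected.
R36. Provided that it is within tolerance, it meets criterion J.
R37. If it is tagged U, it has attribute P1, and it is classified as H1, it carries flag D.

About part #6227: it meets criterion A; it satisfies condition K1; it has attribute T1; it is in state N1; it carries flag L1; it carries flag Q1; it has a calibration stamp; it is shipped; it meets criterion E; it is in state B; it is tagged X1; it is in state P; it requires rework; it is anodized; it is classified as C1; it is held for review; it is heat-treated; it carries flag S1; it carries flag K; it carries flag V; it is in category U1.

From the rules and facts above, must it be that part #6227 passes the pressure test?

No

Forward chaining from the given facts derives: is tagged F, has attribute X, has attribute Y, satisfies condition B1, is tagged U, is in state Z, is classified as H1, carries flag Q, has attribute M1, is within tolerance, is classified as T, passes visual inspection, is rejected, meets criterion J, is classified as G1, satisfies condition N, is tagged A1, meets criterion D1, has attribute L.
Rules concluding "it passes the pressure test": R4 needs "it is certified"; R12 needs "it is classified as V1"; R15 needs "it is marked for recall" — none of these are established.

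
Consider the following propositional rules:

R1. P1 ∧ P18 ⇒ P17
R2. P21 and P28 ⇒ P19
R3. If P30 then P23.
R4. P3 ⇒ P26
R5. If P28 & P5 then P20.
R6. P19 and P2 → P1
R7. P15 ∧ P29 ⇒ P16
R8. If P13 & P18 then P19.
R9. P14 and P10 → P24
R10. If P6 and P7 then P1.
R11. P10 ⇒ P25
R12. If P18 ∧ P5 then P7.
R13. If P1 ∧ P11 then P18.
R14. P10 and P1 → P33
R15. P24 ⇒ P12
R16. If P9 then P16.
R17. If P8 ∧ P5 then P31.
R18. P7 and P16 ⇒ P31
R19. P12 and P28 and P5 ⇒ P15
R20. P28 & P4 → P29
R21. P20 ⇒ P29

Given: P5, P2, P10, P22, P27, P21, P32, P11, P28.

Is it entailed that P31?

Forward chaining from the given facts derives: P19, P20, P1, P25, P18, P33, P29, P17, P7.
Rules concluding P31: R17 needs P8; R18 needs P16 — none of these are established.

No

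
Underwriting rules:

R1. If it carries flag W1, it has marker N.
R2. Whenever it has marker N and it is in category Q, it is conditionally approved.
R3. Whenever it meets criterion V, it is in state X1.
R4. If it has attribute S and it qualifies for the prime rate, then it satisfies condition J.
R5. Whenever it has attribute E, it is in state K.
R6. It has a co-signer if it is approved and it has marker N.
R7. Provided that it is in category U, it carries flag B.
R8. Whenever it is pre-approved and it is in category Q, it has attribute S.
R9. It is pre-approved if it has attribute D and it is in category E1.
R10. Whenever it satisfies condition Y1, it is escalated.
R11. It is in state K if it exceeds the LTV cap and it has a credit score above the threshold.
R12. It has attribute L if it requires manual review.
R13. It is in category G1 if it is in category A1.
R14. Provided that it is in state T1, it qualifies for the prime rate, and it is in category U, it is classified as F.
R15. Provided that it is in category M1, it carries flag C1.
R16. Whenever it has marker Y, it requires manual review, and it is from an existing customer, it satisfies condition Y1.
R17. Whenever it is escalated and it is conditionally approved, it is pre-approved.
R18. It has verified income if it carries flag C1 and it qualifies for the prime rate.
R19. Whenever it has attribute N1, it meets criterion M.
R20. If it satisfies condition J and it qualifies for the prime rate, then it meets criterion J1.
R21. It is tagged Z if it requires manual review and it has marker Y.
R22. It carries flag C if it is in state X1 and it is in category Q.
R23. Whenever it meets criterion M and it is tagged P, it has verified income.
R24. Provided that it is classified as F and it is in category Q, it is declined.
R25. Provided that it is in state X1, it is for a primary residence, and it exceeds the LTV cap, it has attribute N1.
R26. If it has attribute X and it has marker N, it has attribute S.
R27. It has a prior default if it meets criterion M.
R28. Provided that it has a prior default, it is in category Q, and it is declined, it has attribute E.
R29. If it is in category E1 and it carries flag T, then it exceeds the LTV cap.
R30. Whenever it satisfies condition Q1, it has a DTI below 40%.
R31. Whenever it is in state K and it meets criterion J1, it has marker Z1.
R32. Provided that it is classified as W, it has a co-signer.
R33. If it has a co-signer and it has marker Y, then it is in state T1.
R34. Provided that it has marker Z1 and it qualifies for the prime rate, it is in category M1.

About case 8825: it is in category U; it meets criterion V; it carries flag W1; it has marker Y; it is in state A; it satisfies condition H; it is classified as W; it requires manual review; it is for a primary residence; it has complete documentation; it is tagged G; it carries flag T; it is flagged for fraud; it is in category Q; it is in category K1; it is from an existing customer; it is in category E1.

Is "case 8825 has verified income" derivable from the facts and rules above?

No

Forward chaining from the given facts derives: has marker N, is conditionally approved, is in state X1, carries flag B, has attribute L, satisfies condition Y1, is tagged Z, carries flag C, exceeds the LTV cap, has a co-signer, is in state T1, is escalated, is pre-approved, has attribute N1, has attribute S, meets criterion M, has a prior default.
Rules concluding "it has verified income": R18 needs "it carries flag C1"; R23 needs "it is tagged P" — none of these are established.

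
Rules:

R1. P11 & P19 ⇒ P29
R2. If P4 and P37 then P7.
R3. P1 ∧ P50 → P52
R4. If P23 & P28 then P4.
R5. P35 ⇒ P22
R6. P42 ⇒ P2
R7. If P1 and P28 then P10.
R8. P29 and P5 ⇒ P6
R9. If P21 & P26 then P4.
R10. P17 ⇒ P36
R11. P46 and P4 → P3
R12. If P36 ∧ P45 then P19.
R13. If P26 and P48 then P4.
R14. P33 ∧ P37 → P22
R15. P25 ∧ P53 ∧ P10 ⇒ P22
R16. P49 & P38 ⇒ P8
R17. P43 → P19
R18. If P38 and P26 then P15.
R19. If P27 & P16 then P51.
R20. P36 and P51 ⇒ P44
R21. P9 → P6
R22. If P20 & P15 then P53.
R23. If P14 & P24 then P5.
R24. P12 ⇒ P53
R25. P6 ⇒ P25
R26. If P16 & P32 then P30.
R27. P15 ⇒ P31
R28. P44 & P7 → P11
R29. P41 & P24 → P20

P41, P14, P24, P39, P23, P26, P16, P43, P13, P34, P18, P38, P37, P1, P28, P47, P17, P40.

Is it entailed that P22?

No

Forward chaining from the given facts derives: P4, P10, P36, P19, P15, P5, P31, P20, P7, P53.
Rules concluding P22: R5 needs P35; R14 needs P33; R15 needs P25 — none of these are established.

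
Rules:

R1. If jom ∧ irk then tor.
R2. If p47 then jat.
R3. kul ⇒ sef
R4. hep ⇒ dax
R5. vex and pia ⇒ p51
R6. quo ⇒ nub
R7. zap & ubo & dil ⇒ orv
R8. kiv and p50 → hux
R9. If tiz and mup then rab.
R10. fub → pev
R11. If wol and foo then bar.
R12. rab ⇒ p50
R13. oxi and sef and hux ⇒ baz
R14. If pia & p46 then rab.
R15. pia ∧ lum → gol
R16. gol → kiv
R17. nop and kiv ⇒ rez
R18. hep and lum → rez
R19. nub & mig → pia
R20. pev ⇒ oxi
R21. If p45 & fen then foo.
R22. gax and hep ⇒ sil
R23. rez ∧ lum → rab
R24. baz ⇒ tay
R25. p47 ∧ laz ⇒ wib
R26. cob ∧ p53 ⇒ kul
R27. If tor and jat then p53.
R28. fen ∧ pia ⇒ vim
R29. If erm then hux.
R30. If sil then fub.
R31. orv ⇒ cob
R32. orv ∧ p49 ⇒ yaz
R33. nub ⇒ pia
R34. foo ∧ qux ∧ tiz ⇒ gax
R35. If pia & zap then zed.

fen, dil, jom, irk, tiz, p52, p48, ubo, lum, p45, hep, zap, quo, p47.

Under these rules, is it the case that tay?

Forward chaining from the given facts derives: tor, jat, dax, nub, orv, rez, foo, rab, p53, cob, pia, zed, p50, gol, kiv, kul, vim, sef, hux.
The only rule concluding tay is R24, which needs baz; that is never established.

No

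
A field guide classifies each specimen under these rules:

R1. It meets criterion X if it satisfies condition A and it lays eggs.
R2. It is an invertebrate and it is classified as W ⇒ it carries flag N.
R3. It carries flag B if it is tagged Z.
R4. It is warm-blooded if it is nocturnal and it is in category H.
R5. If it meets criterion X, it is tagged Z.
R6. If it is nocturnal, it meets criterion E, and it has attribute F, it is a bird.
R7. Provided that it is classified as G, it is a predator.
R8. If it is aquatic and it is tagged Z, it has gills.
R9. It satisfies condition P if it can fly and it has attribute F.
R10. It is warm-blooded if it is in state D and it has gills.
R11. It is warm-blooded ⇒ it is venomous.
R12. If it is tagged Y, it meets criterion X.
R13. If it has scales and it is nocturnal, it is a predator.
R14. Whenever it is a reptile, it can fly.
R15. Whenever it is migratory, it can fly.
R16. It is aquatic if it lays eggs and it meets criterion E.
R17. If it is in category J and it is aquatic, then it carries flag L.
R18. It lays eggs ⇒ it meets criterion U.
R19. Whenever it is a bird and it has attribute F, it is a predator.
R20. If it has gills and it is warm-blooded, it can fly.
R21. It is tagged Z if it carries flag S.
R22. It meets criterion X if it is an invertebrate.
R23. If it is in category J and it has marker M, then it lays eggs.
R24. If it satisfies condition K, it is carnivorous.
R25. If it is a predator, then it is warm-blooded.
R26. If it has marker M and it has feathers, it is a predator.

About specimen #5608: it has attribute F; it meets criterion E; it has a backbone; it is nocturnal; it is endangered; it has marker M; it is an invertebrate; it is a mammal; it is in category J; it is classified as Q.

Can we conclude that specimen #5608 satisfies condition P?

By R6 (it is nocturnal, it meets criterion E, it has attribute F): it is a bird.
By R19 (it is a bird, it has attribute F): it is a predator.
By R22 (it is an invertebrate): it meets criterion X.
By R23 (it is in category J, it has marker M): it lays eggs.
By R25 (it is a predator): it is warm-blooded.
By R5 (it meets criterion X): it is tagged Z.
By R16 (it lays eggs, it meets criterion E): it is aquatic.
By R8 (it is aquatic, it is tagged Z): it has gills.
By R20 (it has gills, it is warm-blooded): it can fly.
By R9 (it can fly, it has attribute F): it satisfies condition P.

Yes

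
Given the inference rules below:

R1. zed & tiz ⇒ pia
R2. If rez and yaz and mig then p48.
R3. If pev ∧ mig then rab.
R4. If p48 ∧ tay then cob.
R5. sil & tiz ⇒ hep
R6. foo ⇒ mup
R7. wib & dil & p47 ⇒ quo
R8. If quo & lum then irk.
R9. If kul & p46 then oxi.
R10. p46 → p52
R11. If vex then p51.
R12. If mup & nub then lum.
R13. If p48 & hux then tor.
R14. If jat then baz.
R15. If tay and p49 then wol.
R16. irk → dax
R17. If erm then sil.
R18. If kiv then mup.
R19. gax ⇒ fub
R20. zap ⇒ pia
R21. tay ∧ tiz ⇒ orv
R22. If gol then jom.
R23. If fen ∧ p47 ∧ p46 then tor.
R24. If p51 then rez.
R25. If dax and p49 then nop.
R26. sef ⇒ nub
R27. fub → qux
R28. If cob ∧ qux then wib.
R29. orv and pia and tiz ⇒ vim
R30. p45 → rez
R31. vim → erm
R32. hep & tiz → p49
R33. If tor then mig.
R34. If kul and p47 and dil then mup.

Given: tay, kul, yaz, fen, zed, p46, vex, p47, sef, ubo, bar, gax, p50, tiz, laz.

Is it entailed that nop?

No

Forward chaining from the given facts derives: pia, oxi, p52, p51, fub, orv, tor, rez, nub, qux, vim, erm, mig, p48, cob, sil, wib, hep, p49, wol.
The only rule concluding nop is R25, which needs dax; that is never established.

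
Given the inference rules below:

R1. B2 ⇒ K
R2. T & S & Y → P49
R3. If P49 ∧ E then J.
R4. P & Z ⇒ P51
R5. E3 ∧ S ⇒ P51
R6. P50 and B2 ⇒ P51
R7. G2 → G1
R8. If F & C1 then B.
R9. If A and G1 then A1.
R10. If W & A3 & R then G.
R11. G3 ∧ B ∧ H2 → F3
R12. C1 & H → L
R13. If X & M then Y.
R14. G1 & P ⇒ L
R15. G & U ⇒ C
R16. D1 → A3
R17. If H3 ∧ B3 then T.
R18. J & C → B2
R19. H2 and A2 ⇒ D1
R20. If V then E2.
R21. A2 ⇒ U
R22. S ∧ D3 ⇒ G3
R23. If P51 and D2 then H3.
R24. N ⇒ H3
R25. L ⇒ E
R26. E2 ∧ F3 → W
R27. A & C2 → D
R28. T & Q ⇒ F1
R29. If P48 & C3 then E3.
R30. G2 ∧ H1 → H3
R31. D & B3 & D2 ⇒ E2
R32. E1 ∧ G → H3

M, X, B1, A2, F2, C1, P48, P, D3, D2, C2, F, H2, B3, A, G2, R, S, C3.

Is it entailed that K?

Yes

G1  (by R7: G2)
B  (by R8: F, C1)
Y  (by R13: X, M)
L  (by R14: G1, P)
D1  (by R19: H2, A2)
U  (by R21: A2)
G3  (by R22: S, D3)
E  (by R25: L)
D  (by R27: A, C2)
E3  (by R29: P48, C3)
E2  (by R31: D, B3, D2)
P51  (by R5: E3, S)
F3  (by R11: G3, B, H2)
A3  (by R16: D1)
H3  (by R23: P51, D2)
W  (by R26: E2, F3)
G  (by R10: W, A3, R)
C  (by R15: G, U)
T  (by R17: H3, B3)
P49  (by R2: T, S, Y)
J  (by R3: P49, E)
B2  (by R18: J, C)
K  (by R1: B2)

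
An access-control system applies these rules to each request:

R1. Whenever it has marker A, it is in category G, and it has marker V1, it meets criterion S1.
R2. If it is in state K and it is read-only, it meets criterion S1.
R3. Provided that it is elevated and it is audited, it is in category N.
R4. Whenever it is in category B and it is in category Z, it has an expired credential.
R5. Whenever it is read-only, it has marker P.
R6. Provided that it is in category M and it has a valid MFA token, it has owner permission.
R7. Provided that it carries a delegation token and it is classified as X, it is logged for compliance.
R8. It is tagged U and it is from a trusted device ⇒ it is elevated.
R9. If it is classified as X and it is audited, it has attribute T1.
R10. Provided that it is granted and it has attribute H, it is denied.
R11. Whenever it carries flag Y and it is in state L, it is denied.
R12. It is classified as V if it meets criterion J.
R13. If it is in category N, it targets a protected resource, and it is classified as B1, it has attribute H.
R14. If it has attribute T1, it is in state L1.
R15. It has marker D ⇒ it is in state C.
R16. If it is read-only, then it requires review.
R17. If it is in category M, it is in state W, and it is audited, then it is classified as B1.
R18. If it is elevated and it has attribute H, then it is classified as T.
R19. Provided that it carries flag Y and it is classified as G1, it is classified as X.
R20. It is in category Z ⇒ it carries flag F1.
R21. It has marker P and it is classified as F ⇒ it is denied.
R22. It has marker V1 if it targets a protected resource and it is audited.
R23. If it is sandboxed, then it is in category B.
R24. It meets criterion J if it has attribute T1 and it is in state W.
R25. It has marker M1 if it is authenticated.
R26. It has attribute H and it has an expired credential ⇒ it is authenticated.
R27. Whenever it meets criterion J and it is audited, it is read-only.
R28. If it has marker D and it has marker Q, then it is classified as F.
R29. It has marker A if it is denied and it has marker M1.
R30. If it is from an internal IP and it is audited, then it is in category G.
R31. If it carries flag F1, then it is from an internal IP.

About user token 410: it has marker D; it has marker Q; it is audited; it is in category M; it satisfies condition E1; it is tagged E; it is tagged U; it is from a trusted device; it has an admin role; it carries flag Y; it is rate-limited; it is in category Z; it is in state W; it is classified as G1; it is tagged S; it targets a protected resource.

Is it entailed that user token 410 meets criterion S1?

No

Forward chaining from the given facts derives: is elevated, is in state C, is classified as B1, is classified as X, carries flag F1, has marker V1, is classified as F, is from an internal IP, is in category N, has attribute T1, has attribute H, is in state L1, is classified as T, meets criterion J, is read-only, is in category G, has marker P, is classified as V, requires review, is denied.
Rules concluding "it meets criterion S1": R1 needs "it has marker A"; R2 needs "it is in state K" — none of these are established.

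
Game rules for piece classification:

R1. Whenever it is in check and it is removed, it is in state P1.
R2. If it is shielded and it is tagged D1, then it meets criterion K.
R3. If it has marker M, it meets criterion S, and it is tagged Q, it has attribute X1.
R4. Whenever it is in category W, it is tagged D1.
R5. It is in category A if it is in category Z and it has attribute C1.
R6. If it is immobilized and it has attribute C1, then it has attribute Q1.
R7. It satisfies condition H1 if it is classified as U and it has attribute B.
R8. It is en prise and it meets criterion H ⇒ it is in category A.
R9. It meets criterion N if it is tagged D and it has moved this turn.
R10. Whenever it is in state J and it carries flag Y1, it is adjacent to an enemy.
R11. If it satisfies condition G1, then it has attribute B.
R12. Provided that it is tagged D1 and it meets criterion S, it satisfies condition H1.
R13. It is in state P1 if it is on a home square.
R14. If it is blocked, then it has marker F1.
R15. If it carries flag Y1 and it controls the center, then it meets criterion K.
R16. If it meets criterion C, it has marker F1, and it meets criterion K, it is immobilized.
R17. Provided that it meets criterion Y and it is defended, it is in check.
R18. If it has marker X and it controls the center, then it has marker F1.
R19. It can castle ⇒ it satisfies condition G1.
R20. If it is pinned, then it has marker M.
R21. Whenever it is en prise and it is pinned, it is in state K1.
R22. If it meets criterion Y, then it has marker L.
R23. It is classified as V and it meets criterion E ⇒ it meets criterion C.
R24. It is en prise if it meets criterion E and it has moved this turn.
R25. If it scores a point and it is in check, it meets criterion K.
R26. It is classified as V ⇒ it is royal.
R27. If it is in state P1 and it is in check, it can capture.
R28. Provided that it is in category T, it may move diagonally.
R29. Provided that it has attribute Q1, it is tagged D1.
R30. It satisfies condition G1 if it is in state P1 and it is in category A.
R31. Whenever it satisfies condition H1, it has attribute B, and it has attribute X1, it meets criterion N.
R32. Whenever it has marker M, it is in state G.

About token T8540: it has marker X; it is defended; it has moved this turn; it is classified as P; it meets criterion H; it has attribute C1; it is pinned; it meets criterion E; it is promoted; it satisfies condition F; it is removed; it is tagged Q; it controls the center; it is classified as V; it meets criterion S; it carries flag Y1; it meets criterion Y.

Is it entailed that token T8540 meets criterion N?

Yes

By R15 (it carries flag Y1, it controls the center): it meets criterion K.
By R17 (it meets criterion Y, it is defended): it is in check.
By R18 (it has marker X, it controls the center): it has marker F1.
By R20 (it is pinned): it has marker M.
By R23 (it is classified as V, it meets criterion E): it meets criterion C.
By R24 (it meets criterion E, it has moved this turn): it is en prise.
By R1 (it is in check, it is removed): it is in state P1.
By R3 (it has marker M, it meets criterion S, it is tagged Q): it has attribute X1.
By R8 (it is en prise, it meets criterion H): it is in category A.
By R16 (it meets criterion C, it has marker F1, it meets criterion K): it is immobilized.
By R30 (it is in state P1, it is in category A): it satisfies condition G1.
By R6 (it is immobilized, it has attribute C1): it has attribute Q1.
By R11 (it satisfies condition G1): it has attribute B.
By R29 (it has attribute Q1): it is tagged D1.
By R12 (it is tagged D1, it meets criterion S): it satisfies condition H1.
By R31 (it satisfies condition H1, it has attribute B, it has attribute X1): it meets criterion N.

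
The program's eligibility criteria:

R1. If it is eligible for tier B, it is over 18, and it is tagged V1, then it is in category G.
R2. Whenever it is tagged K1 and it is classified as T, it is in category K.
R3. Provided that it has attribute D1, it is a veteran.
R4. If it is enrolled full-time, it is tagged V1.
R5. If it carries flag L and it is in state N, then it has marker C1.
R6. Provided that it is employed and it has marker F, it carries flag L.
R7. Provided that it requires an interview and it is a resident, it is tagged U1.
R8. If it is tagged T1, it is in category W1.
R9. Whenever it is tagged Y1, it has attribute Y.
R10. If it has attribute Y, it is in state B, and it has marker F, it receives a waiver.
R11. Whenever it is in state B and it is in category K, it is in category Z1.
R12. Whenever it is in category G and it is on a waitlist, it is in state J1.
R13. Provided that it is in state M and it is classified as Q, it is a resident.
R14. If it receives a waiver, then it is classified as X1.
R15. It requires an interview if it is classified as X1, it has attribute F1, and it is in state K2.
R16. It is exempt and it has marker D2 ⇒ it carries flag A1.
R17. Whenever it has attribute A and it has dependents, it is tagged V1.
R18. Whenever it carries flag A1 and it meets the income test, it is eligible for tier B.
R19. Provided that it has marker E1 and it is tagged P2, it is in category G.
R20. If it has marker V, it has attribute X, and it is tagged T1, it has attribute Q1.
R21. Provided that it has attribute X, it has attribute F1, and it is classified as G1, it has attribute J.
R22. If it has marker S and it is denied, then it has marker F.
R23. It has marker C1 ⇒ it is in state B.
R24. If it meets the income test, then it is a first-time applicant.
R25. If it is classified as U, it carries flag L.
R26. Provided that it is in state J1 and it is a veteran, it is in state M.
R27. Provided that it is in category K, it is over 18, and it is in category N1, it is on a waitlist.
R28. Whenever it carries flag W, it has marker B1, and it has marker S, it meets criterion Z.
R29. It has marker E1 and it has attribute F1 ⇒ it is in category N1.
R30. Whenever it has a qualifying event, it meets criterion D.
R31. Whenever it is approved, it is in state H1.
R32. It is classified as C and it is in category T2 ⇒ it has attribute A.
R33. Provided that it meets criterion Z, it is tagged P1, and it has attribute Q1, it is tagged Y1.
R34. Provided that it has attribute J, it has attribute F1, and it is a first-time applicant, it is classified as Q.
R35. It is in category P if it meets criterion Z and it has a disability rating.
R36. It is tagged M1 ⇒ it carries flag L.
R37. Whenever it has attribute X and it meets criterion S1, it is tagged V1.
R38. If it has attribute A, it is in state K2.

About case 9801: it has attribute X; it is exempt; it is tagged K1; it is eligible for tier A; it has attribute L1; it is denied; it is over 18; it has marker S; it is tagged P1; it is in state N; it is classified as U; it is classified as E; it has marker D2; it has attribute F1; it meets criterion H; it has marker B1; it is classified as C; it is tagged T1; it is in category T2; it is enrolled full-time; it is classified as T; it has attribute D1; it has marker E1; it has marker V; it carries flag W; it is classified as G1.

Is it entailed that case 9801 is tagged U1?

No

Forward chaining from the given facts derives: is in category K, is a veteran, is tagged V1, is in category W1, carries flag A1, has attribute Q1, has attribute J, has marker F, carries flag L, meets criterion Z, is in category N1, has attribute A, is tagged Y1, is in state K2, has marker C1, has attribute Y, is in state B, is on a waitlist, receives a waiver, is in category Z1, is classified as X1, requires an interview.
The only rule concluding "it is tagged U1" is R7, which needs "it is a resident"; that is never established.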